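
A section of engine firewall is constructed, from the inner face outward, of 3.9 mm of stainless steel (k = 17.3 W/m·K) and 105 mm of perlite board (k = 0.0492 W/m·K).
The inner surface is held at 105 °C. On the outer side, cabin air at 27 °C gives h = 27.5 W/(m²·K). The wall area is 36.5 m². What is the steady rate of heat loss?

Model the wall as resistances in series:
R_stainless steel = L/(kA) = 0.0039/(17.3×36.5) = 6.176×10^-6 K/W
R_perlite board = L/(kA) = 0.105/(0.0492×36.5) = 0.05847 K/W
R_outer film = 1/(h_o·A) = 1/(27.5×36.5) = 9.963×10^-4 K/W
R_total = 0.05947 K/W
Q = ΔT / R_total = 78 / 0.05947

Q ≈ 1310 W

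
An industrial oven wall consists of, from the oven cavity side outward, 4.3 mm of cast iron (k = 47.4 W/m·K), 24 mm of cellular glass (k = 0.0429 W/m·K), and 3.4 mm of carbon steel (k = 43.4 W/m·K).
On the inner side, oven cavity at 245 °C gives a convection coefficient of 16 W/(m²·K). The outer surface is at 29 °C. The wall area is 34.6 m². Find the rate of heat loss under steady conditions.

Q ≈ 12000 W

Using the resistance-network approach (series):
R_inner film = 1/(h_i·A) = 1/(16×34.6) = 0.001806 K/W
R_cast iron = L/(kA) = 0.0043/(47.4×34.6) = 2.622×10^-6 K/W
R_cellular glass = L/(kA) = 0.024/(0.0429×34.6) = 0.01617 K/W
R_carbon steel = L/(kA) = 0.0034/(43.4×34.6) = 2.264×10^-6 K/W
R_total = 0.01798 K/W
Q = ΔT / R_total = 216 / 0.01798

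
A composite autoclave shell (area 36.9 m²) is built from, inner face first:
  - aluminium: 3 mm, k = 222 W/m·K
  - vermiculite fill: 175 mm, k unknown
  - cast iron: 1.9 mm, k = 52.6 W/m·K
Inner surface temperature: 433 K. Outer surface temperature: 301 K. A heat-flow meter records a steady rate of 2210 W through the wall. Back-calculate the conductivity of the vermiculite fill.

k ≈ 0.0794 W/(m·K)

Treating each layer as a thermal resistance in series:
R_aluminium = L/(kA) = 0.003/(222×36.9) = 3.662×10^-7 K/W
R_cast iron = L/(kA) = 0.0019/(52.6×36.9) = 9.789×10^-7 K/W
Sum of known resistances R_other = 1.345×10^-6 K/W
Total R = ΔT/Q = 132/2210 = 0.05973 K/W
R_vermiculite fill = R_total − R_other = 0.05973 K/W
k = L/(R·A) = 0.175/(0.05973×36.9)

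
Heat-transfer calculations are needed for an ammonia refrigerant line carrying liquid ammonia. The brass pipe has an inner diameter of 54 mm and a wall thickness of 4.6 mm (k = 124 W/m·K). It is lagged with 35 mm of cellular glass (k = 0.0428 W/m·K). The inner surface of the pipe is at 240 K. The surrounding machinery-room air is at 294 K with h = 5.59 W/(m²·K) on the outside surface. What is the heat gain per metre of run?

q′ ≈ 16.9 W/m

Treating each annulus and film as a series resistance:
R_brass pipe wall = ln(31.6/27)/(2π×124×1) = 2.019×10^-4 K/W
R_cellular glass = ln(66.6/31.6)/(2π×0.0428×1) = 2.772 K/W
R_outer film = 1/(h_o·2πr_oL) = 1/(5.59×2π×0.0666×1) = 0.4275 K/W
R_total = 3.2 K/W
Q = ΔT/R_total = 54/3.2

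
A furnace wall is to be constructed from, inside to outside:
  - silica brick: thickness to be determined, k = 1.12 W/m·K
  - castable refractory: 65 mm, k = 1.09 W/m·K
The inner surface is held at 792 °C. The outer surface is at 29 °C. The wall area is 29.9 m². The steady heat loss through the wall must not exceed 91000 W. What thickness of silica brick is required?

Treating each layer as a thermal resistance in series:
R_castable refractory = L/(kA) = 0.065/(1.09×29.9) = 0.001994 K/W
Sum of the known resistances R_other = 0.001994 K/W
Required total resistance R_tot = ΔT/Q_allow = 763/91000 = 0.008385 K/W
R_silica brick = R_tot − R_other = 0.00639 K/W
L = R·k·A = 0.00639×1.12×29.9

L ≈ 214 mm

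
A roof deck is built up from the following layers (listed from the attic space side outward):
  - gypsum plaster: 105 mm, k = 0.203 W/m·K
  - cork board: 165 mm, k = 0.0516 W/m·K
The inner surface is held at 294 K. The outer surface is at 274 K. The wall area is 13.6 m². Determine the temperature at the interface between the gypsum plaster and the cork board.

T ≈ 291 K

Treating each layer as a thermal resistance in series:
R_gypsum plaster = L/(kA) = 0.105/(0.203×13.6) = 0.03803 K/W
R_cork board = L/(kA) = 0.165/(0.0516×13.6) = 0.2351 K/W
R_total = 0.2732 K/W;  Q = ΔT/R_total = 20/0.2732 = 73.22 W
T_interface = T_inner − Q·ΣR(inner→interface) = 294 − 73.2×0.03803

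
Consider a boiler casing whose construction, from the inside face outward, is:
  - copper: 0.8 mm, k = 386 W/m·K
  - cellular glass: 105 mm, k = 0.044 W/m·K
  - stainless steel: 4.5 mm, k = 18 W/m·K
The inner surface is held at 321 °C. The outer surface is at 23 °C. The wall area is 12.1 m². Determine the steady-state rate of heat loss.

Q ≈ 1510 W

Treating each layer as a thermal resistance in series:
R_copper = L/(kA) = 0.0008/(386×12.1) = 1.713×10^-7 K/W
R_cellular glass = L/(kA) = 0.105/(0.044×12.1) = 0.1972 K/W
R_stainless steel = L/(kA) = 0.0045/(18×12.1) = 2.066×10^-5 K/W
R_total = 0.1972 K/W
Q = ΔT / R_total = 298 / 0.1972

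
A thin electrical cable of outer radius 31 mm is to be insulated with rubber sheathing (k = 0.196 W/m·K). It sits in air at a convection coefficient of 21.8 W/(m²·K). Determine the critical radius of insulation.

r_cr ≈ 8.99 mm

For a cylinder r_cr = k/h = 0.196/21.8
r_cr = 8.99 mm; since the bare radius (31 mm) is above r_cr, any added insulation will reduce heat loss.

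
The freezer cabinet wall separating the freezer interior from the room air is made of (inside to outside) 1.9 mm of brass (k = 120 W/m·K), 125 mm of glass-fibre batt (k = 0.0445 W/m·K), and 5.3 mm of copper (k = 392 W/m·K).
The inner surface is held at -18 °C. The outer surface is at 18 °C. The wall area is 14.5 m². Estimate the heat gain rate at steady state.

Q ≈ 186 W

Treating each layer as a thermal resistance in series:
R_brass = L/(kA) = 0.0019/(120×14.5) = 1.092×10^-6 K/W
R_glass-fibre batt = L/(kA) = 0.125/(0.0445×14.5) = 0.1937 K/W
R_copper = L/(kA) = 0.0053/(392×14.5) = 9.324×10^-7 K/W
R_total = 0.1937 K/W
Q = ΔT / R_total = 36 / 0.1937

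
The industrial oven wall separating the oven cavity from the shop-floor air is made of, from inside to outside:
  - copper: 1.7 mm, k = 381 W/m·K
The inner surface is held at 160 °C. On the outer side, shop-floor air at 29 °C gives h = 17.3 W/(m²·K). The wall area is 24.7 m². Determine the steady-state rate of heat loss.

Series thermal resistances:
R_copper = L/(kA) = 0.0017/(381×24.7) = 1.806×10^-7 K/W
R_outer film = 1/(h_o·A) = 1/(17.3×24.7) = 0.00234 K/W
R_total = 0.00234 K/W
Q = ΔT / R_total = 131 / 0.00234

Q ≈ 56000 W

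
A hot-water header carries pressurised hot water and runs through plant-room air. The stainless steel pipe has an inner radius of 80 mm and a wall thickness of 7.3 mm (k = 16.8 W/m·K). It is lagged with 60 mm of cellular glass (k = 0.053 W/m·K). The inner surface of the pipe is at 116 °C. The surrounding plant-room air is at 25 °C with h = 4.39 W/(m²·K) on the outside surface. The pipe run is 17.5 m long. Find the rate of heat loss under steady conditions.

Per-layer cylindrical resistances, series-summed:
R_stainless steel pipe wall = ln(87.3/80)/(2π×16.8×17.5) = 4.727×10^-5 K/W
R_cellular glass = ln(147.3/87.3)/(2π×0.053×17.5) = 0.08977 K/W
R_outer film = 1/(h_o·2πr_oL) = 1/(4.39×2π×0.1473×17.5) = 0.01406 K/W
R_total = 0.1039 K/W
Q = ΔT/R_total = 91/0.1039

Q ≈ 876 W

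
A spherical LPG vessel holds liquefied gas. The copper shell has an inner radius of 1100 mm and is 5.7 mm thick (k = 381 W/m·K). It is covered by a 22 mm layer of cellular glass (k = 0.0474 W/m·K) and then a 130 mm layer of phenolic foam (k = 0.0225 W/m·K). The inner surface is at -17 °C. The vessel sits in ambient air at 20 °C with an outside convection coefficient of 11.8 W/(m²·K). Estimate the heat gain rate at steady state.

Each spherical layer contributes R = (1/r_i − 1/r_o)/(4πk):
R_copper shell = (1/1.1 − 1/1.1057)/(4π×381) = 9.788×10^-7 K/W
R_cellular glass = (1/1.1057 − 1/1.1277)/(4π×0.0474) = 0.02962 K/W
R_phenolic foam = (1/1.1277 − 1/1.2577)/(4π×0.0225) = 0.3242 K/W
R_outer film = 1/(h·4πr_o²) = 1/(11.8×4π×1.2577²) = 0.004263 K/W
R_total = 0.3581 K/W
Q = ΔT/R_total = 37/0.3581

Q ≈ 103 W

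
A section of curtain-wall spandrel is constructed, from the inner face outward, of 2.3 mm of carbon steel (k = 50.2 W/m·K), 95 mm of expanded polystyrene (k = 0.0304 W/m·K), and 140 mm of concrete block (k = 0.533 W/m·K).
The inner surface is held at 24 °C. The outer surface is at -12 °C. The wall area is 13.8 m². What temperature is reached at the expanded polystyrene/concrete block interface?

T ≈ -9.21 °C

Using the resistance-network approach (series):
R_carbon steel = L/(kA) = 0.0023/(50.2×13.8) = 3.32×10^-6 K/W
R_expanded polystyrene = L/(kA) = 0.095/(0.0304×13.8) = 0.2264 K/W
R_concrete block = L/(kA) = 0.14/(0.533×13.8) = 0.01903 K/W
R_total = 0.2455 K/W;  Q = ΔT/R_total = 36/0.2455 = 146.6 W
T_interface = T_inner − Q·ΣR(inner→interface) = 24 − 147×0.2265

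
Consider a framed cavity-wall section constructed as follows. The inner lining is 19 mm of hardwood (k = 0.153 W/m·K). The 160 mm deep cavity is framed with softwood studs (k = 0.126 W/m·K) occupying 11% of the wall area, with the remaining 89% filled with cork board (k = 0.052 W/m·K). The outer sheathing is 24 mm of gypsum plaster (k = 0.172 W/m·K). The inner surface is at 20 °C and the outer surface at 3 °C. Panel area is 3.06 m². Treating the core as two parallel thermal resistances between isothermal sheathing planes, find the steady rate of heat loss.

Sheathing layers in series; stud and cavity paths in parallel between them.
R_inner = 0.019/(0.153×3.06) = 0.04058 K/W
R_stud  = 0.16/(0.126×0.11×3.06) = 3.773 K/W
R_cav   = 0.16/(0.052×0.89×3.06) = 1.13 K/W
1/R_core = 1/R_stud + 1/R_cav → R_core = 0.8694 K/W
R_outer = 0.024/(0.172×3.06) = 0.0456 K/W
R_total = 0.9556 K/W
Q = ΔT/R_total = 17/0.9556

Q ≈ 17.8 W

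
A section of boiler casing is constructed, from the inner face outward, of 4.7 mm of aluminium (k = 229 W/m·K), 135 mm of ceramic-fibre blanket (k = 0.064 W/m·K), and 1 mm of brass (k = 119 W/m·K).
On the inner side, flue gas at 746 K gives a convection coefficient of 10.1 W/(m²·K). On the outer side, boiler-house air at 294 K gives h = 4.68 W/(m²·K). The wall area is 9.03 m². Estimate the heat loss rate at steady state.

Q ≈ 1690 W

Model the wall as resistances in series:
R_inner film = 1/(h_i·A) = 1/(10.1×9.03) = 0.01096 K/W
R_aluminium = L/(kA) = 0.0047/(229×9.03) = 2.273×10^-6 K/W
R_ceramic-fibre blanket = L/(kA) = 0.135/(0.064×9.03) = 0.2336 K/W
R_brass = L/(kA) = 0.001/(119×9.03) = 9.306×10^-7 K/W
R_outer film = 1/(h_o·A) = 1/(4.68×9.03) = 0.02366 K/W
R_total = 0.2682 K/W
Q = ΔT / R_total = 452 / 0.2682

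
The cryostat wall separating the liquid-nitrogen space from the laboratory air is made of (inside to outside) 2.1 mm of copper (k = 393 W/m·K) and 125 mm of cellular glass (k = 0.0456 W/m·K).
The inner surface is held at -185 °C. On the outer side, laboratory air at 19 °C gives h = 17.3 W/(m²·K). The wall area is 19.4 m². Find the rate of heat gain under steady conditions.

Thermal resistances in series:
R_copper = L/(kA) = 0.0021/(393×19.4) = 2.754×10^-7 K/W
R_cellular glass = L/(kA) = 0.125/(0.0456×19.4) = 0.1413 K/W
R_outer film = 1/(h_o·A) = 1/(17.3×19.4) = 0.00298 K/W
R_total = 0.1443 K/W
Q = ΔT / R_total = 204 / 0.1443

Q ≈ 1410 W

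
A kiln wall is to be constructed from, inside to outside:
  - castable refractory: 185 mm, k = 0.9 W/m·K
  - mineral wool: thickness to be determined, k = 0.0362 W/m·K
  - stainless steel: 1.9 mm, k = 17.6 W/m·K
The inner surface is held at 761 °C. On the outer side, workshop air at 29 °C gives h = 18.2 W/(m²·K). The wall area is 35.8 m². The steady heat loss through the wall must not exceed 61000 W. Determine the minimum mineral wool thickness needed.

Treating each layer as a thermal resistance in series:
R_castable refractory = L/(kA) = 0.185/(0.9×35.8) = 0.005742 K/W
R_stainless steel = L/(kA) = 0.0019/(17.6×35.8) = 3.015×10^-6 K/W
R_outer film = 1/(h_o·A) = 1/(18.2×35.8) = 0.001535 K/W
Sum of the known resistances R_other = 0.00728 K/W
Required total resistance R_tot = ΔT/Q_allow = 732/61000 = 0.012 K/W
R_mineral wool = R_tot − R_other = 0.00472 K/W
L = R·k·A = 0.00472×0.0362×35.8

L ≈ 6.12 mm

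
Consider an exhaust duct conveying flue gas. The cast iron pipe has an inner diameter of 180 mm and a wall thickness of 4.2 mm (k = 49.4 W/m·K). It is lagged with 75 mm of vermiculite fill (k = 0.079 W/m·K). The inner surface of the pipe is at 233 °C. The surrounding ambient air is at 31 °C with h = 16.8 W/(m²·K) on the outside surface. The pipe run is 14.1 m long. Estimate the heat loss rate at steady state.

For a radial system each layer contributes R = ln(r_out/r_in)/(2πkL); films add R = 1/(hA).
R_cast iron pipe wall = ln(94.2/90)/(2π×49.4×14.1) = 1.042×10^-5 K/W
R_vermiculite fill = ln(169.2/94.2)/(2π×0.079×14.1) = 0.08368 K/W
R_outer film = 1/(h_o·2πr_oL) = 1/(16.8×2π×0.1692×14.1) = 0.003971 K/W
R_total = 0.08766 K/W
Q = ΔT/R_total = 202/0.08766

Q ≈ 2300 W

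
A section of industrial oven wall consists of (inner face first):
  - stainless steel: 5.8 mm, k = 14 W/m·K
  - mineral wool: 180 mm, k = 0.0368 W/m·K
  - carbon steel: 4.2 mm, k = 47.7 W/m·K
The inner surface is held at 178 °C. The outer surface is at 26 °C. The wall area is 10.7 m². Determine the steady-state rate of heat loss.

Q ≈ 332 W

Series thermal resistances:
R_stainless steel = L/(kA) = 0.0058/(14×10.7) = 3.872×10^-5 K/W
R_mineral wool = L/(kA) = 0.18/(0.0368×10.7) = 0.4571 K/W
R_carbon steel = L/(kA) = 0.0042/(47.7×10.7) = 8.229×10^-6 K/W
R_total = 0.4572 K/W
Q = ΔT / R_total = 152 / 0.4572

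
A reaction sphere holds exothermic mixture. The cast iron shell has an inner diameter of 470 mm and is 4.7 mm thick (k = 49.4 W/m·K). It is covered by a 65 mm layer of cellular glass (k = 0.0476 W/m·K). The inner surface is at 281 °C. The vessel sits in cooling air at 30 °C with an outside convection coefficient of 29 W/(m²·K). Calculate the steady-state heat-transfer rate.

Radial (spherical) resistances in series:
R_cast iron shell = (1/0.235 − 1/0.2397)/(4π×49.4) = 1.344×10^-4 K/W
R_cellular glass = (1/0.2397 − 1/0.3047)/(4π×0.0476) = 1.488 K/W
R_outer film = 1/(h·4πr_o²) = 1/(29×4π×0.3047²) = 0.02956 K/W
R_total = 1.518 K/W
Q = ΔT/R_total = 251/1.518

Q ≈ 165 W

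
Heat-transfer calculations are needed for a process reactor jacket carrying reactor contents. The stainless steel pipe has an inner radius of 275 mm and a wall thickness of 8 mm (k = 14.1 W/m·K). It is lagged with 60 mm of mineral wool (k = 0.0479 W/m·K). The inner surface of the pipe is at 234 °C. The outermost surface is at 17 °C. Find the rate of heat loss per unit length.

q′ ≈ 339 W/m

Treating each annulus and film as a series resistance:
R_stainless steel pipe wall = ln(283/275)/(2π×14.1×1) = 3.237×10^-4 K/W
R_mineral wool = ln(343/283)/(2π×0.0479×1) = 0.6389 K/W
R_total = 0.6392 K/W
Q = ΔT/R_total = 217/0.6392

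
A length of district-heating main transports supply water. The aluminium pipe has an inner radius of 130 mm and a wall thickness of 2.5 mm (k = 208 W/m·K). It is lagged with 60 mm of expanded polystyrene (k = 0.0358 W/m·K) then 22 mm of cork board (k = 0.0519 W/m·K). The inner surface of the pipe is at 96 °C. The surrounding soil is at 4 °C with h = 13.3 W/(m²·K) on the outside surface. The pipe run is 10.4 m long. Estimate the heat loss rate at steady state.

Per-layer cylindrical resistances, series-summed:
R_aluminium pipe wall = ln(132.5/130)/(2π×208×10.4) = 1.401×10^-6 K/W
R_expanded polystyrene = ln(192.5/132.5)/(2π×0.0358×10.4) = 0.1597 K/W
R_cork board = ln(214.5/192.5)/(2π×0.0519×10.4) = 0.03191 K/W
R_outer film = 1/(h_o·2πr_oL) = 1/(13.3×2π×0.2145×10.4) = 0.005364 K/W
R_total = 0.1969 K/W
Q = ΔT/R_total = 92/0.1969

Q ≈ 467 W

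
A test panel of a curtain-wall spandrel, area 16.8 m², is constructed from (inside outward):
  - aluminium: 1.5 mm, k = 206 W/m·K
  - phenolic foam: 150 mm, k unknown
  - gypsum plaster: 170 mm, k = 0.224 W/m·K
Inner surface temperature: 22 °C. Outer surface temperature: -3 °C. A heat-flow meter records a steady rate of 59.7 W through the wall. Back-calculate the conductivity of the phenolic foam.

k ≈ 0.0239 W/(m·K)

Using the resistance-network approach (series):
R_aluminium = L/(kA) = 0.0015/(206×16.8) = 4.334×10^-7 K/W
R_gypsum plaster = L/(kA) = 0.17/(0.224×16.8) = 0.04517 K/W
Sum of known resistances R_other = 0.04517 K/W
Total R = ΔT/Q = 25/59.7 = 0.4188 K/W
R_phenolic foam = R_total − R_other = 0.3736 K/W
k = L/(R·A) = 0.15/(0.3736×16.8)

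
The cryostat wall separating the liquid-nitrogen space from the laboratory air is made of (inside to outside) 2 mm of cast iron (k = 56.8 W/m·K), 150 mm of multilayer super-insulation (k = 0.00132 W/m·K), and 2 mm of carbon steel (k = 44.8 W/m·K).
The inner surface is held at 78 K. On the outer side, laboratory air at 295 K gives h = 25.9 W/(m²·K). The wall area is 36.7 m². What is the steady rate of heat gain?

Series thermal resistances:
R_cast iron = L/(kA) = 0.002/(56.8×36.7) = 9.594×10^-7 K/W
R_multilayer super-insulation = L/(kA) = 0.15/(0.00132×36.7) = 3.096 K/W
R_carbon steel = L/(kA) = 0.002/(44.8×36.7) = 1.216×10^-6 K/W
R_outer film = 1/(h_o·A) = 1/(25.9×36.7) = 0.001052 K/W
R_total = 3.097 K/W
Q = ΔT / R_total = 217 / 3.097

Q ≈ 70.1 W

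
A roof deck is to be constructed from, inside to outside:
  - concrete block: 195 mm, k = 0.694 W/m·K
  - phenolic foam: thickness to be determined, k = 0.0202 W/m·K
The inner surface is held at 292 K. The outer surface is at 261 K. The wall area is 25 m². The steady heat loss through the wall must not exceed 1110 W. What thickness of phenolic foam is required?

Model the wall as resistances in series:
R_concrete block = L/(kA) = 0.195/(0.694×25) = 0.01124 K/W
Sum of the known resistances R_other = 0.01124 K/W
Required total resistance R_tot = ΔT/Q_allow = 31/1110 = 0.02793 K/W
R_phenolic foam = R_tot − R_other = 0.01669 K/W
L = R·k·A = 0.01669×0.0202×25

L ≈ 8.43 mm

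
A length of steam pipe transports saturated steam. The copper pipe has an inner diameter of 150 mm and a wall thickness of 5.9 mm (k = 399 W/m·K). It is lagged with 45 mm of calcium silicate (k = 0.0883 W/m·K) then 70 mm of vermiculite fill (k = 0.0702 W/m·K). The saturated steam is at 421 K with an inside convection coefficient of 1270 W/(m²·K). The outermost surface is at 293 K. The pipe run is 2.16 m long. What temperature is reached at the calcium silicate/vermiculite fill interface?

T ≈ 364 K

Radial resistances (cylindrical: R_cond = ln(r_o/r_i)/(2πkL), R_conv = 1/(h·2πrL)):
R_inner film = 1/(h_i·2πr₁L) = 1/(1270×2π×0.075×2.16) = 7.736×10^-4 K/W
R_copper pipe wall = ln(80.9/75)/(2π×399×2.16) = 1.398×10^-5 K/W
R_calcium silicate = ln(125.9/80.9)/(2π×0.0883×2.16) = 0.3691 K/W
R_vermiculite fill = ln(195.9/125.9)/(2π×0.0702×2.16) = 0.4641 K/W
R_total = 0.8339 K/W
Q = ΔT/R_total = 128/0.8339
Q = 153 W
T_interface = T_inner − Q·ΣR(inner→interface) = 421 − 153×0.3698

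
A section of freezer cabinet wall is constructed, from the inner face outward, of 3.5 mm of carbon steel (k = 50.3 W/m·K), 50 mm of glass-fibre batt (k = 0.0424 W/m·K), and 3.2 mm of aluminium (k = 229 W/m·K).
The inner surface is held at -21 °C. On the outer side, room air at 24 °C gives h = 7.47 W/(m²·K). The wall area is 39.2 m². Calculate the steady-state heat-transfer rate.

Q ≈ 1340 W

Treating each layer as a thermal resistance in series:
R_carbon steel = L/(kA) = 0.0035/(50.3×39.2) = 1.775×10^-6 K/W
R_glass-fibre batt = L/(kA) = 0.05/(0.0424×39.2) = 0.03008 K/W
R_aluminium = L/(kA) = 0.0032/(229×39.2) = 3.565×10^-7 K/W
R_outer film = 1/(h_o·A) = 1/(7.47×39.2) = 0.003415 K/W
R_total = 0.0335 K/W
Q = ΔT / R_total = 45 / 0.0335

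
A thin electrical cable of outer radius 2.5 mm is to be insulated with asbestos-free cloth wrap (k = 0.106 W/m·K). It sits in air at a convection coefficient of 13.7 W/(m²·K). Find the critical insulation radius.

For a cylinder r_cr = k/h = 0.106/13.7
r_cr = 7.74 mm; since the bare radius (2.5 mm) is below r_cr, adding a thin layer of insulation will *increase* heat loss.

r_cr ≈ 7.74 mm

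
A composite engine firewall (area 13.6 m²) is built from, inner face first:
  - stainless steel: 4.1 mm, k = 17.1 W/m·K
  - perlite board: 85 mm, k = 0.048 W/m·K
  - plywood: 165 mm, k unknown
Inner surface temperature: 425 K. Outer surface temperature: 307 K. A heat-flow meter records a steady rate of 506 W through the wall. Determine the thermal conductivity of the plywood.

k ≈ 0.118 W/(m·K)

Using the resistance-network approach (series):
R_stainless steel = L/(kA) = 0.0041/(17.1×13.6) = 1.763×10^-5 K/W
R_perlite board = L/(kA) = 0.085/(0.048×13.6) = 0.1302 K/W
Sum of known resistances R_other = 0.1302 K/W
Total R = ΔT/Q = 118/506 = 0.2332 K/W
R_plywood = R_total − R_other = 0.103 K/W
k = L/(R·A) = 0.165/(0.103×13.6)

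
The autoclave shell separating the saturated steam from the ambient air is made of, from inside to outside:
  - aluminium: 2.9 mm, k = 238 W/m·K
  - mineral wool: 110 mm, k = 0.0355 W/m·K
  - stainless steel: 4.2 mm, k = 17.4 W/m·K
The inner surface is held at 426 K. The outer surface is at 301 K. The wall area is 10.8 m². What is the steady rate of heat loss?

Q ≈ 436 W

Thermal resistances in series:
R_aluminium = L/(kA) = 0.0029/(238×10.8) = 1.128×10^-6 K/W
R_mineral wool = L/(kA) = 0.11/(0.0355×10.8) = 0.2869 K/W
R_stainless steel = L/(kA) = 0.0042/(17.4×10.8) = 2.235×10^-5 K/W
R_total = 0.2869 K/W
Q = ΔT / R_total = 125 / 0.2869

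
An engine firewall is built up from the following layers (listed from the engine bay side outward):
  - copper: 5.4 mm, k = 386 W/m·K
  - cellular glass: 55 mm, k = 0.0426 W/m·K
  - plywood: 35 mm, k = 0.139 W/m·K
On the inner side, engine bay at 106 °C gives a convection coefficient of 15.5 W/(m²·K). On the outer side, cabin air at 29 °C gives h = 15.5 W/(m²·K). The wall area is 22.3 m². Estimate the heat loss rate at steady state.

Treating each layer as a thermal resistance in series:
R_inner film = 1/(h_i·A) = 1/(15.5×22.3) = 0.002893 K/W
R_copper = L/(kA) = 0.0054/(386×22.3) = 6.273×10^-7 K/W
R_cellular glass = L/(kA) = 0.055/(0.0426×22.3) = 0.0579 K/W
R_plywood = L/(kA) = 0.035/(0.139×22.3) = 0.01129 K/W
R_outer film = 1/(h_o·A) = 1/(15.5×22.3) = 0.002893 K/W
R_total = 0.07497 K/W
Q = ΔT / R_total = 77 / 0.07497

Q ≈ 1030 W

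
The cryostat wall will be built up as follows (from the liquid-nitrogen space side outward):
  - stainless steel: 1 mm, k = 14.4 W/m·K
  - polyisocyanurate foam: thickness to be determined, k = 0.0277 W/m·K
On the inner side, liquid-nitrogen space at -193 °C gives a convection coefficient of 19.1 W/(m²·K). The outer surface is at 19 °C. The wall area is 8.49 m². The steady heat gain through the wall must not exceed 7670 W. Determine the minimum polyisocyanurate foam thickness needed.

Thermal resistances in series:
R_inner film = 1/(h_i·A) = 1/(19.1×8.49) = 0.006167 K/W
R_stainless steel = L/(kA) = 0.001/(14.4×8.49) = 8.18×10^-6 K/W
Sum of the known resistances R_other = 0.006175 K/W
Required total resistance R_tot = ΔT/Q_allow = 212/7670 = 0.02764 K/W
R_polyisocyanurate foam = R_tot − R_other = 0.02147 K/W
L = R·k·A = 0.02147×0.0277×8.49

L ≈ 5.05 mm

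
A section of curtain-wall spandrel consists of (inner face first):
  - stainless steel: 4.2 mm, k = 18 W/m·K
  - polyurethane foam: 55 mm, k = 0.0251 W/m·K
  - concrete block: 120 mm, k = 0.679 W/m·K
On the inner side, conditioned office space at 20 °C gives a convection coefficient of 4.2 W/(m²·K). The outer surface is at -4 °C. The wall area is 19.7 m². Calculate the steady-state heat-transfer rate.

Q ≈ 181 W

Thermal resistances in series:
R_inner film = 1/(h_i·A) = 1/(4.2×19.7) = 0.01209 K/W
R_stainless steel = L/(kA) = 0.0042/(18×19.7) = 1.184×10^-5 K/W
R_polyurethane foam = L/(kA) = 0.055/(0.0251×19.7) = 0.1112 K/W
R_concrete block = L/(kA) = 0.12/(0.679×19.7) = 0.008971 K/W
R_total = 0.1323 K/W
Q = ΔT / R_total = 24 / 0.1323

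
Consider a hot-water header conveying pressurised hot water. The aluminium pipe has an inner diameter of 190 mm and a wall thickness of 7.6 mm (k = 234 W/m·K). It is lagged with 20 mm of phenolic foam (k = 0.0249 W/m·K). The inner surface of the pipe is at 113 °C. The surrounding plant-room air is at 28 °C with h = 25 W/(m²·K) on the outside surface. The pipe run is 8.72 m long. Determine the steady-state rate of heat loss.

Cylindrical conduction, so R = ln(r₂/r₁)/(2πkL) per layer, in series:
R_aluminium pipe wall = ln(102.6/95)/(2π×234×8.72) = 6.003×10^-6 K/W
R_phenolic foam = ln(122.6/102.6)/(2π×0.0249×8.72) = 0.1305 K/W
R_outer film = 1/(h_o·2πr_oL) = 1/(25×2π×0.1226×8.72) = 0.005955 K/W
R_total = 0.1365 K/W
Q = ΔT/R_total = 85/0.1365

Q ≈ 623 W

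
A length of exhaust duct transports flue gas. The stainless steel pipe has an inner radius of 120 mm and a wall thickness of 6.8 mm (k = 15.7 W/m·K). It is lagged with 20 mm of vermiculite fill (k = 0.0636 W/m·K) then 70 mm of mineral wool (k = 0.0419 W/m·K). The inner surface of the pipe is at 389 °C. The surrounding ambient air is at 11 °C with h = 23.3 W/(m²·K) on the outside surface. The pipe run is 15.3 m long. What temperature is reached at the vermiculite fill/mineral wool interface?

T ≈ 315 °C

Per-layer cylindrical resistances, series-summed:
R_stainless steel pipe wall = ln(126.8/120)/(2π×15.7×15.3) = 3.652×10^-5 K/W
R_vermiculite fill = ln(146.8/126.8)/(2π×0.0636×15.3) = 0.02395 K/W
R_mineral wool = ln(216.8/146.8)/(2π×0.0419×15.3) = 0.0968 K/W
R_outer film = 1/(h_o·2πr_oL) = 1/(23.3×2π×0.2168×15.3) = 0.002059 K/W
R_total = 0.1228 K/W
Q = ΔT/R_total = 378/0.1228
Q = 3080 W
T_interface = T_inner − Q·ΣR(inner→interface) = 389 − 3080×0.02399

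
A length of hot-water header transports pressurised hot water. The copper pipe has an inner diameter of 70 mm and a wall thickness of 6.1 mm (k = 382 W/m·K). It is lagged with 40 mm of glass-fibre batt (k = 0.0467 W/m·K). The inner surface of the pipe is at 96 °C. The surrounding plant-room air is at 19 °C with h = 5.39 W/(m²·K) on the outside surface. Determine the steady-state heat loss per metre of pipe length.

q′ ≈ 28.7 W/m

For a radial system each layer contributes R = ln(r_out/r_in)/(2πkL); films add R = 1/(hA).
R_copper pipe wall = ln(41.1/35)/(2π×382×1) = 6.694×10^-5 K/W
R_glass-fibre batt = ln(81.1/41.1)/(2π×0.0467×1) = 2.316 K/W
R_outer film = 1/(h_o·2πr_oL) = 1/(5.39×2π×0.0811×1) = 0.3641 K/W
R_total = 2.681 K/W
Q = ΔT/R_total = 77/2.681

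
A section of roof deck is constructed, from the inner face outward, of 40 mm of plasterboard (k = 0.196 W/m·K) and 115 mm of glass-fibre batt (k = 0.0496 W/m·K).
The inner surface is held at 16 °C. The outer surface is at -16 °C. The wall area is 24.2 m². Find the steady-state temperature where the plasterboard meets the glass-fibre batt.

Treating each layer as a thermal resistance in series:
R_plasterboard = L/(kA) = 0.04/(0.196×24.2) = 0.008433 K/W
R_glass-fibre batt = L/(kA) = 0.115/(0.0496×24.2) = 0.09581 K/W
R_total = 0.1042 K/W;  Q = ΔT/R_total = 32/0.1042 = 307 W
T_interface = T_inner − Q·ΣR(inner→interface) = 16 − 307×0.008433

T ≈ 13.4 °C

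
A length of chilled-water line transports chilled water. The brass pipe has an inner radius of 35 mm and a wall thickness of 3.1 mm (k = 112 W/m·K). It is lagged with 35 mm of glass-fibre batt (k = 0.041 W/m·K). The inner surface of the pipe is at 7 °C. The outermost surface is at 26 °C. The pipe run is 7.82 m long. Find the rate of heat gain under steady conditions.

Q ≈ 58.7 W

Per-layer cylindrical resistances, series-summed:
R_brass pipe wall = ln(38.1/35)/(2π×112×7.82) = 1.542×10^-5 K/W
R_glass-fibre batt = ln(73.1/38.1)/(2π×0.041×7.82) = 0.3235 K/W
R_total = 0.3235 K/W
Q = ΔT/R_total = 19/0.3235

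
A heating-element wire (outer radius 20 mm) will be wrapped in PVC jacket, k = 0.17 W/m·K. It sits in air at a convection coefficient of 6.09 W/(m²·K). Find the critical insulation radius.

For a cylinder r_cr = k/h = 0.17/6.09
r_cr = 27.9 mm; since the bare radius (20 mm) is below r_cr, adding a thin layer of insulation will *increase* heat loss.

r_cr ≈ 27.9 mm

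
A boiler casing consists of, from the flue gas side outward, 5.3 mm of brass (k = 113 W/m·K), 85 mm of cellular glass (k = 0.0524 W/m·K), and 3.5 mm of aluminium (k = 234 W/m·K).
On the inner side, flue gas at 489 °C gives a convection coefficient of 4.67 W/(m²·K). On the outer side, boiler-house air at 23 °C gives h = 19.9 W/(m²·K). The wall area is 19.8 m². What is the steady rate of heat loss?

Q ≈ 4890 W

Using the resistance-network approach (series):
R_inner film = 1/(h_i·A) = 1/(4.67×19.8) = 0.01081 K/W
R_brass = L/(kA) = 0.0053/(113×19.8) = 2.369×10^-6 K/W
R_cellular glass = L/(kA) = 0.085/(0.0524×19.8) = 0.08193 K/W
R_aluminium = L/(kA) = 0.0035/(234×19.8) = 7.554×10^-7 K/W
R_outer film = 1/(h_o·A) = 1/(19.9×19.8) = 0.002538 K/W
R_total = 0.09528 K/W
Q = ΔT / R_total = 466 / 0.09528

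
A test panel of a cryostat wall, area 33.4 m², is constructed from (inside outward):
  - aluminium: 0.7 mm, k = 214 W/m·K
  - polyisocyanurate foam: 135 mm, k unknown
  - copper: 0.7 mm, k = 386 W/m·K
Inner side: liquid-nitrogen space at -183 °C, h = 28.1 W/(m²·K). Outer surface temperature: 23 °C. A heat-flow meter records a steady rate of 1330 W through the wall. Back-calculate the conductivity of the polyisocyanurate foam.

k ≈ 0.0263 W/(m·K)

Treating each layer as a thermal resistance in series:
R_inner film = 1/(h_i·A) = 1/(28.1×33.4) = 0.001065 K/W
R_aluminium = L/(kA) = 0.0007/(214×33.4) = 9.793×10^-8 K/W
R_copper = L/(kA) = 0.0007/(386×33.4) = 5.43×10^-8 K/W
Sum of known resistances R_other = 0.001066 K/W
Total R = ΔT/Q = 206/1330 = 0.1549 K/W
R_polyisocyanurate foam = R_total − R_other = 0.1538 K/W
k = L/(R·A) = 0.135/(0.1538×33.4)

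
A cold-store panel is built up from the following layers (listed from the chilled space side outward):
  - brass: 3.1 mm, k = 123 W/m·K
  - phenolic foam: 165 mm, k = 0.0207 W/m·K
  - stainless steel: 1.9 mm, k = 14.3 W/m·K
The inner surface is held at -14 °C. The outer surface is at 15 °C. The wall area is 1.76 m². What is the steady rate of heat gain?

Series thermal resistances:
R_brass = L/(kA) = 0.0031/(123×1.76) = 1.432×10^-5 K/W
R_phenolic foam = L/(kA) = 0.165/(0.0207×1.76) = 4.529 K/W
R_stainless steel = L/(kA) = 0.0019/(14.3×1.76) = 7.549×10^-5 K/W
R_total = 4.529 K/W
Q = ΔT / R_total = 29 / 4.529

Q ≈ 6.4 W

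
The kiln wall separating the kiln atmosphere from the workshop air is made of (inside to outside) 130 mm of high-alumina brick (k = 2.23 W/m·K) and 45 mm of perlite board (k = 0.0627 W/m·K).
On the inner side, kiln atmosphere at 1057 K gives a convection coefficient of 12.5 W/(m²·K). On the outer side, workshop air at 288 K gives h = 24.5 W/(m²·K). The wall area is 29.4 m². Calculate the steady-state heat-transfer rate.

Q ≈ 25200 W

Model the wall as resistances in series:
R_inner film = 1/(h_i·A) = 1/(12.5×29.4) = 0.002721 K/W
R_high-alumina brick = L/(kA) = 0.13/(2.23×29.4) = 0.001983 K/W
R_perlite board = L/(kA) = 0.045/(0.0627×29.4) = 0.02441 K/W
R_outer film = 1/(h_o·A) = 1/(24.5×29.4) = 0.001388 K/W
R_total = 0.0305 K/W
Q = ΔT / R_total = 769 / 0.0305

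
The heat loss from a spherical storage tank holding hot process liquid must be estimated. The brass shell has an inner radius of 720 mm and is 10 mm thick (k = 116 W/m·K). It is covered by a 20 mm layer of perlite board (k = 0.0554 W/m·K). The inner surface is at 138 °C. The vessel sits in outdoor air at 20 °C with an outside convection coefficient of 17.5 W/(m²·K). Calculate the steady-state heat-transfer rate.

Each spherical layer contributes R = (1/r_i − 1/r_o)/(4πk):
R_brass shell = (1/0.72 − 1/0.73)/(4π×116) = 1.305×10^-5 K/W
R_perlite board = (1/0.73 − 1/0.75)/(4π×0.0554) = 0.05247 K/W
R_outer film = 1/(h·4πr_o²) = 1/(17.5×4π×0.75²) = 0.008084 K/W
R_total = 0.06057 K/W
Q = ΔT/R_total = 118/0.06057

Q ≈ 1950 W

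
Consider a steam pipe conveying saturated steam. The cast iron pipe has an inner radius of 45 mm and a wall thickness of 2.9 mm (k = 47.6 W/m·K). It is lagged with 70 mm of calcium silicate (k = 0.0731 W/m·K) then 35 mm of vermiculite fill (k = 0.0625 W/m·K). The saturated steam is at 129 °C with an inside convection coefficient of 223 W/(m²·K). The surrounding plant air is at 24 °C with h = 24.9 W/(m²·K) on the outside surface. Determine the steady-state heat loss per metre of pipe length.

For a radial system each layer contributes R = ln(r_out/r_in)/(2πkL); films add R = 1/(hA).
R_inner film = 1/(h_i·2πr₁L) = 1/(223×2π×0.045×1) = 0.01586 K/W
R_cast iron pipe wall = ln(47.9/45)/(2π×47.6×1) = 2.088×10^-4 K/W
R_calcium silicate = ln(117.9/47.9)/(2π×0.0731×1) = 1.961 K/W
R_vermiculite fill = ln(152.9/117.9)/(2π×0.0625×1) = 0.662 K/W
R_outer film = 1/(h_o·2πr_oL) = 1/(24.9×2π×0.1529×1) = 0.0418 K/W
R_total = 2.681 K/W
Q = ΔT/R_total = 105/2.681

q′ ≈ 39.2 W/m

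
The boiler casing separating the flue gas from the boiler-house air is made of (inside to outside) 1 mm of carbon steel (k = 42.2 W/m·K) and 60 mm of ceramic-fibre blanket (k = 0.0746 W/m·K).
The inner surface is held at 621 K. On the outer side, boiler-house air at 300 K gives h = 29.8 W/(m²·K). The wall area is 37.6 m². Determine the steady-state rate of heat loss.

Thermal resistances in series:
R_carbon steel = L/(kA) = 0.001/(42.2×37.6) = 6.302×10^-7 K/W
R_ceramic-fibre blanket = L/(kA) = 0.06/(0.0746×37.6) = 0.02139 K/W
R_outer film = 1/(h_o·A) = 1/(29.8×37.6) = 8.925×10^-4 K/W
R_total = 0.02228 K/W
Q = ΔT / R_total = 321 / 0.02228

Q ≈ 14400 W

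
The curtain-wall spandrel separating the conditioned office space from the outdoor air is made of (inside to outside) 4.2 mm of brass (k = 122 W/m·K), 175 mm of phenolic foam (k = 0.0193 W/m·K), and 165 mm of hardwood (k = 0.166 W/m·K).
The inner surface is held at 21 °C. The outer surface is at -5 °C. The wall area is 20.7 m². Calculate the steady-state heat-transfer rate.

Q ≈ 53.5 W

Series thermal resistances:
R_brass = L/(kA) = 0.0042/(122×20.7) = 1.663×10^-6 K/W
R_phenolic foam = L/(kA) = 0.175/(0.0193×20.7) = 0.438 K/W
R_hardwood = L/(kA) = 0.165/(0.166×20.7) = 0.04802 K/W
R_total = 0.4861 K/W
Q = ΔT / R_total = 26 / 0.4861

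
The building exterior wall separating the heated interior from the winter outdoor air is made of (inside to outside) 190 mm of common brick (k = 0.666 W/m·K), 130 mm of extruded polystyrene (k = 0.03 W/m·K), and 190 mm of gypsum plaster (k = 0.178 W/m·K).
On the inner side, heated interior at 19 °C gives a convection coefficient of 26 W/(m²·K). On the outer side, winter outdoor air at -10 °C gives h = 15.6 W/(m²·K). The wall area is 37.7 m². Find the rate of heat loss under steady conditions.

Q ≈ 189 W

Series thermal resistances:
R_inner film = 1/(h_i·A) = 1/(26×37.7) = 0.00102 K/W
R_common brick = L/(kA) = 0.19/(0.666×37.7) = 0.007567 K/W
R_extruded polystyrene = L/(kA) = 0.13/(0.03×37.7) = 0.1149 K/W
R_gypsum plaster = L/(kA) = 0.19/(0.178×37.7) = 0.02831 K/W
R_outer film = 1/(h_o·A) = 1/(15.6×37.7) = 0.0017 K/W
R_total = 0.1535 K/W
Q = ΔT / R_total = 29 / 0.1535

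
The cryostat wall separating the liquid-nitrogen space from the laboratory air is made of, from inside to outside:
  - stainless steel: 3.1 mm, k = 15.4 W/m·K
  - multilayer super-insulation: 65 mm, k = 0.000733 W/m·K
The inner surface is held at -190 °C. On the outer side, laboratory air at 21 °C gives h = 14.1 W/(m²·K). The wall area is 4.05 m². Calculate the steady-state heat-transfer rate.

Q ≈ 9.63 W

Model the wall as resistances in series:
R_stainless steel = L/(kA) = 0.0031/(15.4×4.05) = 4.97×10^-5 K/W
R_multilayer super-insulation = L/(kA) = 0.065/(0.000733×4.05) = 21.9 K/W
R_outer film = 1/(h_o·A) = 1/(14.1×4.05) = 0.01751 K/W
R_total = 21.91 K/W
Q = ΔT / R_total = 211 / 21.91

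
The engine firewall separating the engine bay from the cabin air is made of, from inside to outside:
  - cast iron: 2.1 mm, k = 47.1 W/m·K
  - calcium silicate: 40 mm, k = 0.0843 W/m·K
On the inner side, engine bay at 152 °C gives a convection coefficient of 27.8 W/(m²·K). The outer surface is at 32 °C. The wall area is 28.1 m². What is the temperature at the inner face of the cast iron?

Series thermal resistances:
R_inner film = 1/(h_i·A) = 1/(27.8×28.1) = 0.00128 K/W
R_cast iron = L/(kA) = 0.0021/(47.1×28.1) = 1.587×10^-6 K/W
R_calcium silicate = L/(kA) = 0.04/(0.0843×28.1) = 0.01689 K/W
R_total = 0.01817 K/W;  Q = ΔT/R_total = 120/0.01817 = 6605 W
T_interface = T_inner − Q·ΣR(inner→interface) = 152 − 6610×0.00128

T ≈ 144 °C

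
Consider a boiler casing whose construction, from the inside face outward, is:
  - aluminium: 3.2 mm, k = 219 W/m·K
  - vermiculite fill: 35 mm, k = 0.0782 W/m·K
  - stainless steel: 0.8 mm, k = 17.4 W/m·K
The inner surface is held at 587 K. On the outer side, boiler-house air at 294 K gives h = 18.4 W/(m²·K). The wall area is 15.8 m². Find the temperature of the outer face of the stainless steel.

Using the resistance-network approach (series):
R_aluminium = L/(kA) = 0.0032/(219×15.8) = 9.248×10^-7 K/W
R_vermiculite fill = L/(kA) = 0.035/(0.0782×15.8) = 0.02833 K/W
R_stainless steel = L/(kA) = 0.0008/(17.4×15.8) = 2.91×10^-6 K/W
R_outer film = 1/(h_o·A) = 1/(18.4×15.8) = 0.00344 K/W
R_total = 0.03177 K/W;  Q = ΔT/R_total = 293/0.03177 = 9222 W
T_interface = T_inner − Q·ΣR(inner→interface) = 587 − 9220×0.02833

T ≈ 326 K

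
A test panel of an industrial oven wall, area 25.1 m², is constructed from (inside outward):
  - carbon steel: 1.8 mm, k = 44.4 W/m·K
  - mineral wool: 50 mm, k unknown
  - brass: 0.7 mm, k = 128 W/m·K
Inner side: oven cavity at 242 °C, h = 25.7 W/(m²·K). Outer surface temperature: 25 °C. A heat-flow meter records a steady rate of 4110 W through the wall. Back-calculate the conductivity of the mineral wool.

Thermal resistances in series:
R_inner film = 1/(h_i·A) = 1/(25.7×25.1) = 0.00155 K/W
R_carbon steel = L/(kA) = 0.0018/(44.4×25.1) = 1.615×10^-6 K/W
R_brass = L/(kA) = 0.0007/(128×25.1) = 2.179×10^-7 K/W
Sum of known resistances R_other = 0.001552 K/W
Total R = ΔT/Q = 217/4110 = 0.0528 K/W
R_mineral wool = R_total − R_other = 0.05125 K/W
k = L/(R·A) = 0.05/(0.05125×25.1)

k ≈ 0.0389 W/(m·K)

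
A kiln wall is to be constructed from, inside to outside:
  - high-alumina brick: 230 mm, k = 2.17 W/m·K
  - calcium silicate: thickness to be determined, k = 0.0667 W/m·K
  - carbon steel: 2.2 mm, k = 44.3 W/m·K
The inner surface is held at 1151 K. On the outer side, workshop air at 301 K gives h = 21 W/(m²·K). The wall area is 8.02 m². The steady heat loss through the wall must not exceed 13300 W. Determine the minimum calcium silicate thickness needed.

L ≈ 23.9 mm

Thermal resistances in series:
R_high-alumina brick = L/(kA) = 0.23/(2.17×8.02) = 0.01322 K/W
R_carbon steel = L/(kA) = 0.0022/(44.3×8.02) = 6.192×10^-6 K/W
R_outer film = 1/(h_o·A) = 1/(21×8.02) = 0.005938 K/W
Sum of the known resistances R_other = 0.01916 K/W
Required total resistance R_tot = ΔT/Q_allow = 850/13300 = 0.06391 K/W
R_calcium silicate = R_tot − R_other = 0.04475 K/W
L = R·k·A = 0.04475×0.0667×8.02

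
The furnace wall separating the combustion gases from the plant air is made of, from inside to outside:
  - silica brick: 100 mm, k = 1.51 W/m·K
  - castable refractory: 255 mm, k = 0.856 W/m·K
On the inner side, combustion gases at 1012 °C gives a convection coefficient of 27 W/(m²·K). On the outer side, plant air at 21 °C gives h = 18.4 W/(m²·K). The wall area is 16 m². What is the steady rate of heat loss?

Model the wall as resistances in series:
R_inner film = 1/(h_i·A) = 1/(27×16) = 0.002315 K/W
R_silica brick = L/(kA) = 0.1/(1.51×16) = 0.004139 K/W
R_castable refractory = L/(kA) = 0.255/(0.856×16) = 0.01862 K/W
R_outer film = 1/(h_o·A) = 1/(18.4×16) = 0.003397 K/W
R_total = 0.02847 K/W
Q = ΔT / R_total = 991 / 0.02847

Q ≈ 34800 W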